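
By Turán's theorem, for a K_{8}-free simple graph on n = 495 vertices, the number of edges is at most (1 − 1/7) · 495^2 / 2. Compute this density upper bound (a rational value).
Turán density bound = (6/7) · 495^2/2 = 735075/7 ≈ 105010.7143

Turán's theorem: ex(n, K_{r+1}) is achieved by the complete r-partite Turán graph T(n, r) with parts as balanced as possible, and is at most (1 − 1/r) · n^2/2. For r = 7, n = 495: the density bound is (6/7) · 245025/2 = 735075/7 ≈ 105010.7143. The integer-valued extremum is e(T(495, 7)) = 105010, which is strictly less than the density bound 735075/7 since 7 ∤ 495 (the parts of T(495, 7) cannot all be equal).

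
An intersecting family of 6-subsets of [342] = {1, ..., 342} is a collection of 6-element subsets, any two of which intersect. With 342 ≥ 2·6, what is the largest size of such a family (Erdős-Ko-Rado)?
max |F| = C(341, 5) = 37307689133

The Erdős-Ko-Rado theorem states: for n ≥ 2k, an intersecting family of k-subsets of an n-element set has size at most C(n − 1, k − 1), with equality for 'star' families {A ⊆ [n] : |A| = k, i ∈ A} (fix an element i). For n = 342, k = 6: C(341, 5) = 37307689133.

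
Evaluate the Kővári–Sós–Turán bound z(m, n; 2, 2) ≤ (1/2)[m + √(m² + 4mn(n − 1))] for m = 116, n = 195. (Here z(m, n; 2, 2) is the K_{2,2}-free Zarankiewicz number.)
z(116, 195; 2, 2) ≤ (1/2)[116 + √(116² + 4·116·195·194)] = (1/2)[116 + √17566576] = 2153.625

Kővári–Sós–Turán: let r_1, ..., r_116 be the row sums and z = Σ r_i the total number of 1s. Each pair of columns can share at most one row with both entries 1 (else a 2×2 all-ones block appears), so Σ_i C(r_i, 2) ≤ C(195, 2) = 18915. By convexity Σ_i C(r_i, 2) ≥ 116·C(z/116, 2) = z(z − 116)/(2·116), giving z² − 116z − 116·195·194 ≤ 0 and hence z ≤ (1/2)[116 + √(13456 + 4·4388280)] = (1/2)[116 + √17566576] ≈ (1/2)(116 + 4191.2499) = 2153.625.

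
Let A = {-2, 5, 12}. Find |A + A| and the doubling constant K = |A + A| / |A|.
K = |A + A| / |A| = 5/3

Enumerate A + A = {a + b : a, b ∈ A}. With |A| = 3, there are |A|^2 = 9 ordered sum pairs; collecting distinct values, A + A = {-4, 3, 10, 17, 24}, so |A + A| = 5. Thus K = 5/3. Here |A + A| = 2|A| − 1 = 5, the minimum possible — so K = 5/3 is minimal, which holds iff A is an arithmetic progression.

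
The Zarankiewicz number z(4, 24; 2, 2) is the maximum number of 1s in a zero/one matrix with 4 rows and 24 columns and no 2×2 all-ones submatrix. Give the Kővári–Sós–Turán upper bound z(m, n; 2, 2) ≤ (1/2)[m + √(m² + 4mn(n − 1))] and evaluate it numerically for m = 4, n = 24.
z(4, 24; 2, 2) ≤ (1/2)[4 + √(4² + 4·4·24·23)] = (1/2)[4 + √8848] = 49.0319

Kővári–Sós–Turán: let r_1, ..., r_4 be the row sums and z = Σ r_i the total number of 1s. Each pair of columns can share at most one row with both entries 1 (else a 2×2 all-ones block appears), so Σ_i C(r_i, 2) ≤ C(24, 2) = 276. By convexity Σ_i C(r_i, 2) ≥ 4·C(z/4, 2) = z(z − 4)/(2·4), giving z² − 4z − 4·24·23 ≤ 0 and hence z ≤ (1/2)[4 + √(16 + 4·2208)] = (1/2)[4 + √8848] ≈ (1/2)(4 + 94.0638) = 49.0319.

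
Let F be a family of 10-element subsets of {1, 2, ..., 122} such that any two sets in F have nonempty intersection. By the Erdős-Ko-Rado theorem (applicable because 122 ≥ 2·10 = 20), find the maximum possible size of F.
max |F| = C(121, 9) = 11296854581155

Erdős-Ko-Rado (1961): when n ≥ 2k, max |F| = C(n−1, k−1). The bound is attained by the star {A : i ∈ A} for any fixed i ∈ [n]. Here C(122−1, 10−1) = C(121, 9) = 11296854581155.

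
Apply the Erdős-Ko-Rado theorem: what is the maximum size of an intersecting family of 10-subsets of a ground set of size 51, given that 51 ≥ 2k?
max |F| = C(50, 9) = 2505433700

Erdős-Ko-Rado (1961): when n ≥ 2k, max |F| = C(n−1, k−1). The bound is attained by the star {A : i ∈ A} for any fixed i ∈ [n]. Here C(51−1, 10−1) = C(50, 9) = 2505433700.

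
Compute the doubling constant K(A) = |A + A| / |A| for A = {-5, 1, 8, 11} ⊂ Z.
K = |A + A| / |A| = 10/4 = 5/2

Enumerate A + A = {a + b : a, b ∈ A}. With |A| = 4, there are |A|^2 = 16 ordered sum pairs; collecting distinct values, A + A = {-10, -4, 2, 3, 6, 9, 12, 16, 19, 22}, so |A + A| = 10. Thus K = 10/4 = 5/2. For comparison, the minimum possible |A + A| over all 4-element sets is 2·4 − 1 = 7 (so min K = 7/4), attained only by arithmetic progressions.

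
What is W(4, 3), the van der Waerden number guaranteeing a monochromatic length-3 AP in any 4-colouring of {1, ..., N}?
W(4, 3) = 76

W(4, 3) = 76. The lower bound W(4, 3) > 75 comes from an explicit good 4-colouring of [1, 75]; the upper bound W(4, 3) ≤ 76 was verified by exhaustive search over 4-colourings of [1, 76].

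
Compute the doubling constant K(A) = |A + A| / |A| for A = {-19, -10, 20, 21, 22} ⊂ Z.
K = |A + A| / |A| = 14/5

Enumerate A + A = {a + b : a, b ∈ A}. With |A| = 5, there are |A|^2 = 25 ordered sum pairs; collecting distinct values, A + A = {-38, -29, -20, 1, 2, 3, 10, 11, 12, 40, 41, 42, 43, 44}, so |A + A| = 14. Thus K = 14/5. For comparison, the minimum possible |A + A| over all 5-element sets is 2·5 − 1 = 9 (so min K = 9/5), attained only by arithmetic progressions.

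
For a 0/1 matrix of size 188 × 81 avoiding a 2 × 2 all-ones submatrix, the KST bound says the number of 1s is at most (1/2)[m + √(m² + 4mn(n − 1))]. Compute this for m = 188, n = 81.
z(188, 81; 2, 2) ≤ (1/2)[188 + √(188² + 4·188·81·80)] = (1/2)[188 + √4908304] = 1201.7346

Kővári–Sós–Turán: let r_1, ..., r_188 be the row sums and z = Σ r_i the total number of 1s. Each pair of columns can share at most one row with both entries 1 (else a 2×2 all-ones block appears), so Σ_i C(r_i, 2) ≤ C(81, 2) = 3240. By convexity Σ_i C(r_i, 2) ≥ 188·C(z/188, 2) = z(z − 188)/(2·188), giving z² − 188z − 188·81·80 ≤ 0 and hence z ≤ (1/2)[188 + √(35344 + 4·1218240)] = (1/2)[188 + √4908304] ≈ (1/2)(188 + 2215.4693) = 1201.7346.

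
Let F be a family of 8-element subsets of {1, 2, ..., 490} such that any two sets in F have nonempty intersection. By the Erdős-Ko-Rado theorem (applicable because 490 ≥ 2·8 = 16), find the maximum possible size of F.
max |F| = C(489, 7) = 1270567101785652

The Erdős-Ko-Rado theorem states: for n ≥ 2k, an intersecting family of k-subsets of an n-element set has size at most C(n − 1, k − 1), with equality for 'star' families {A ⊆ [n] : |A| = k, i ∈ A} (fix an element i). For n = 490, k = 8: C(489, 7) = 1270567101785652.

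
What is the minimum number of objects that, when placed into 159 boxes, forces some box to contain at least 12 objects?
n = (12 − 1)·159 + 1 = 1750

By the generalised pigeonhole principle, to guarantee some box contains ≥ r objects we need more than (r − 1) · k objects total. Threshold: n = (r − 1) · k + 1. With r = 12 and k = 159: n = 11 · 159 + 1 = 1749 + 1 = 1750. For n = 1749 = 11 · 159, we can put exactly 11 objects in every box, avoiding 12 in any single one — so 1750 is tight.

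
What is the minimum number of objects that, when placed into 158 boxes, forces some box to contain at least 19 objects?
n = (19 − 1)·158 + 1 = 2845

By the generalised pigeonhole principle, to guarantee some box contains ≥ r objects we need more than (r − 1) · k objects total. Threshold: n = (r − 1) · k + 1. With r = 19 and k = 158: n = 18 · 158 + 1 = 2844 + 1 = 2845. For n = 2844 = 18 · 158, we can put exactly 18 objects in every box, avoiding 19 in any single one — so 2845 is tight.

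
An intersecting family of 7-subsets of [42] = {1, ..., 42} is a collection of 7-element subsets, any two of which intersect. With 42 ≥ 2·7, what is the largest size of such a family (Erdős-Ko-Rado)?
max |F| = C(41, 6) = 4496388

Erdős-Ko-Rado (1961): when n ≥ 2k, max |F| = C(n−1, k−1). The bound is attained by the star {A : i ∈ A} for any fixed i ∈ [n]. Here C(42−1, 7−1) = C(41, 6) = 4496388.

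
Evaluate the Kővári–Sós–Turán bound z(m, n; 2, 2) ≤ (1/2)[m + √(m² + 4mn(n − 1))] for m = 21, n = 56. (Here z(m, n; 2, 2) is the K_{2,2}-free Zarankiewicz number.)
z(21, 56; 2, 2) ≤ (1/2)[21 + √(21² + 4·21·56·55)] = (1/2)[21 + √259161] = 265.0393

Kővári–Sós–Turán: let r_1, ..., r_21 be the row sums and z = Σ r_i the total number of 1s. Each pair of columns can share at most one row with both entries 1 (else a 2×2 all-ones block appears), so Σ_i C(r_i, 2) ≤ C(56, 2) = 1540. By convexity Σ_i C(r_i, 2) ≥ 21·C(z/21, 2) = z(z − 21)/(2·21), giving z² − 21z − 21·56·55 ≤ 0 and hence z ≤ (1/2)[21 + √(441 + 4·64680)] = (1/2)[21 + √259161] ≈ (1/2)(21 + 509.0786) = 265.0393.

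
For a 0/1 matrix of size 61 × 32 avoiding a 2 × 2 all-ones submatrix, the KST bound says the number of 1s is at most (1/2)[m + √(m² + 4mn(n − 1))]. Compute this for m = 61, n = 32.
z(61, 32; 2, 2) ≤ (1/2)[61 + √(61² + 4·61·32·31)] = (1/2)[61 + √245769] = 278.3755

Kővári–Sós–Turán: let r_1, ..., r_61 be the row sums and z = Σ r_i the total number of 1s. Each pair of columns can share at most one row with both entries 1 (else a 2×2 all-ones block appears), so Σ_i C(r_i, 2) ≤ C(32, 2) = 496. By convexity Σ_i C(r_i, 2) ≥ 61·C(z/61, 2) = z(z − 61)/(2·61), giving z² − 61z − 61·32·31 ≤ 0 and hence z ≤ (1/2)[61 + √(3721 + 4·60512)] = (1/2)[61 + √245769] ≈ (1/2)(61 + 495.7509) = 278.3755.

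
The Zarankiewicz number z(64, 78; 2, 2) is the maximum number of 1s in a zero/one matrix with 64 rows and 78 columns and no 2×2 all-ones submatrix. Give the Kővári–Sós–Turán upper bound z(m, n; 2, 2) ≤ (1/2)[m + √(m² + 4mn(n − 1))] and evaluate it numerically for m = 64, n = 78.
z(64, 78; 2, 2) ≤ (1/2)[64 + √(64² + 4·64·78·77)] = (1/2)[64 + √1541632] = 652.8124

Kővári–Sós–Turán: let r_1, ..., r_64 be the row sums and z = Σ r_i the total number of 1s. Each pair of columns can share at most one row with both entries 1 (else a 2×2 all-ones block appears), so Σ_i C(r_i, 2) ≤ C(78, 2) = 3003. By convexity Σ_i C(r_i, 2) ≥ 64·C(z/64, 2) = z(z − 64)/(2·64), giving z² − 64z − 64·78·77 ≤ 0 and hence z ≤ (1/2)[64 + √(4096 + 4·384384)] = (1/2)[64 + √1541632] ≈ (1/2)(64 + 1241.6247) = 652.8124.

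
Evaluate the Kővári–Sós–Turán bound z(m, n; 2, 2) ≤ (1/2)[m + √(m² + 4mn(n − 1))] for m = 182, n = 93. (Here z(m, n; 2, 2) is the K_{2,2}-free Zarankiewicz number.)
z(182, 93; 2, 2) ≤ (1/2)[182 + √(182² + 4·182·93·92)] = (1/2)[182 + √6261892] = 1342.1886

Kővári–Sós–Turán: let r_1, ..., r_182 be the row sums and z = Σ r_i the total number of 1s. Each pair of columns can share at most one row with both entries 1 (else a 2×2 all-ones block appears), so Σ_i C(r_i, 2) ≤ C(93, 2) = 4278. By convexity Σ_i C(r_i, 2) ≥ 182·C(z/182, 2) = z(z − 182)/(2·182), giving z² − 182z − 182·93·92 ≤ 0 and hence z ≤ (1/2)[182 + √(33124 + 4·1557192)] = (1/2)[182 + √6261892] ≈ (1/2)(182 + 2502.3773) = 1342.1886.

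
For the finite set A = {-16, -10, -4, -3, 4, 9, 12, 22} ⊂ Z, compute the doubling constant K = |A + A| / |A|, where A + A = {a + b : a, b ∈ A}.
K = |A + A| / |A| = 30/8 = 15/4

Enumerate A + A = {a + b : a, b ∈ A}. With |A| = 8, there are |A|^2 = 64 ordered sum pairs; collecting distinct values, A + A = {-32, -26, -20, -19, -14, -13, -12, -8, -7, -6, -4, -1, 0, 1, 2, 5, 6, 8, 9, 12, 13, 16, 18, 19, 21, 24, 26, 31, 34, 44}, so |A + A| = 30. Thus K = 30/8 = 15/4. For comparison, the minimum possible |A + A| over all 8-element sets is 2·8 − 1 = 15 (so min K = 15/8), attained only by arithmetic progressions.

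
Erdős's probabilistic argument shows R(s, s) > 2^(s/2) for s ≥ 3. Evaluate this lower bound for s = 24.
2^(24/2) = 4096; so R(24, 24) > 4096

Colour each edge of K_n uniformly at random with red/blue. The expected number of monochromatic K_24 is C(n, 24) · 2 · 2^(−C(24,2)). If C(n, 24) · 2^(1 − C(24,2)) < 1, then with positive probability no monochromatic K_24 exists, so R(24, 24) > n. The standard estimate C(n, 24) ≤ n^24/24! shows this inequality holds whenever n ≤ 2^(24/2) (since 24! · 2^(C(24,2) − 1) > 2^(24^2/2) ≥ n^24). Hence R(24, 24) > 2^(24/2) = 4096.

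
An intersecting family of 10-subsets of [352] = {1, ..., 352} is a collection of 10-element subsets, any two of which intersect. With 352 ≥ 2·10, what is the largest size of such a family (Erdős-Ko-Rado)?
max |F| = C(351, 9) = 200952785309715075

The Erdős-Ko-Rado theorem states: for n ≥ 2k, an intersecting family of k-subsets of an n-element set has size at most C(n − 1, k − 1), with equality for 'star' families {A ⊆ [n] : |A| = k, i ∈ A} (fix an element i). For n = 352, k = 10: C(351, 9) = 200952785309715075.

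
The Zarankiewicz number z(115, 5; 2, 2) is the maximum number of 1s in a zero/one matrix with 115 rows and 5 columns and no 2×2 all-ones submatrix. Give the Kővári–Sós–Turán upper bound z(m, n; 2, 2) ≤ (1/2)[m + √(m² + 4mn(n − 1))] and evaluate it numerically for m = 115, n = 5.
z(115, 5; 2, 2) ≤ (1/2)[115 + √(115² + 4·115·5·4)] = (1/2)[115 + √22425] = 132.3749

Kővári–Sós–Turán: let r_1, ..., r_115 be the row sums and z = Σ r_i the total number of 1s. Each pair of columns can share at most one row with both entries 1 (else a 2×2 all-ones block appears), so Σ_i C(r_i, 2) ≤ C(5, 2) = 10. By convexity Σ_i C(r_i, 2) ≥ 115·C(z/115, 2) = z(z − 115)/(2·115), giving z² − 115z − 115·5·4 ≤ 0 and hence z ≤ (1/2)[115 + √(13225 + 4·2300)] = (1/2)[115 + √22425] ≈ (1/2)(115 + 149.7498) = 132.3749.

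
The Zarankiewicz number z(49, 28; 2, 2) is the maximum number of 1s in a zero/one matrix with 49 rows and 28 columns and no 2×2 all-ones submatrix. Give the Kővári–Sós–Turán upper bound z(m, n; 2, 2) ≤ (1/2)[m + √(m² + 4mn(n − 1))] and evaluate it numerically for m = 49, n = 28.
z(49, 28; 2, 2) ≤ (1/2)[49 + √(49² + 4·49·28·27)] = (1/2)[49 + √150577] = 218.5213

Kővári–Sós–Turán: let r_1, ..., r_49 be the row sums and z = Σ r_i the total number of 1s. Each pair of columns can share at most one row with both entries 1 (else a 2×2 all-ones block appears), so Σ_i C(r_i, 2) ≤ C(28, 2) = 378. By convexity Σ_i C(r_i, 2) ≥ 49·C(z/49, 2) = z(z − 49)/(2·49), giving z² − 49z − 49·28·27 ≤ 0 and hence z ≤ (1/2)[49 + √(2401 + 4·37044)] = (1/2)[49 + √150577] ≈ (1/2)(49 + 388.0425) = 218.5213.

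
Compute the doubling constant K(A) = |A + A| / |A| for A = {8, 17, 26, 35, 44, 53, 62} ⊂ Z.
K = |A + A| / |A| = 13/7

Enumerate A + A = {a + b : a, b ∈ A}. With |A| = 7, there are |A|^2 = 49 ordered sum pairs; collecting distinct values, A + A = {16, 25, 34, 43, 52, 61, 70, 79, 88, 97, 106, 115, 124}, so |A + A| = 13. Thus K = 13/7. Here |A + A| = 2|A| − 1 = 13, the minimum possible — so K = 13/7 is minimal, which holds iff A is an arithmetic progression.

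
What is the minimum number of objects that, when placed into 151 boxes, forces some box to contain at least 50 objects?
n = (50 − 1)·151 + 1 = 7400

By the generalised pigeonhole principle, to guarantee some box contains ≥ r objects we need more than (r − 1) · k objects total. Threshold: n = (r − 1) · k + 1. With r = 50 and k = 151: n = 49 · 151 + 1 = 7399 + 1 = 7400. For n = 7399 = 49 · 151, we can put exactly 49 objects in every box, avoiding 50 in any single one — so 7400 is tight.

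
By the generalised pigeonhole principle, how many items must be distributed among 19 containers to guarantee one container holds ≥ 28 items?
n = (28 − 1)·19 + 1 = 514

By the generalised pigeonhole principle, to guarantee some box contains ≥ r objects we need more than (r − 1) · k objects total. Threshold: n = (r − 1) · k + 1. With r = 28 and k = 19: n = 27 · 19 + 1 = 513 + 1 = 514. For n = 513 = 27 · 19, we can put exactly 27 objects in every box, avoiding 28 in any single one — so 514 is tight.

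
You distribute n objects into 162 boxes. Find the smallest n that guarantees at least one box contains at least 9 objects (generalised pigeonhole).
n = (9 − 1)·162 + 1 = 1297

By the generalised pigeonhole principle, to guarantee some box contains ≥ r objects we need more than (r − 1) · k objects total. Threshold: n = (r − 1) · k + 1. With r = 9 and k = 162: n = 8 · 162 + 1 = 1296 + 1 = 1297. For n = 1296 = 8 · 162, we can put exactly 8 objects in every box, avoiding 9 in any single one — so 1297 is tight.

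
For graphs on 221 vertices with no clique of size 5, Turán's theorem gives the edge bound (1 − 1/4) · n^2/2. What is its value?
Turán density bound = (3/4) · 221^2/2 = 146523/8 ≈ 18315.375

Turán's theorem: ex(n, K_{r+1}) is achieved by the complete r-partite Turán graph T(n, r) with parts as balanced as possible, and is at most (1 − 1/r) · n^2/2. For r = 4, n = 221: the density bound is (3/4) · 48841/2 = 146523/8 ≈ 18315.375. The integer-valued extremum is e(T(221, 4)) = 18315, which is strictly less than the density bound 146523/8 since 4 ∤ 221 (the parts of T(221, 4) cannot all be equal).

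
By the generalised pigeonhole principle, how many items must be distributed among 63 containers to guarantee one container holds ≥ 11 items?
n = (11 − 1)·63 + 1 = 631

By the generalised pigeonhole principle, to guarantee some box contains ≥ r objects we need more than (r − 1) · k objects total. Threshold: n = (r − 1) · k + 1. With r = 11 and k = 63: n = 10 · 63 + 1 = 630 + 1 = 631. For n = 630 = 10 · 63, we can put exactly 10 objects in every box, avoiding 11 in any single one — so 631 is tight.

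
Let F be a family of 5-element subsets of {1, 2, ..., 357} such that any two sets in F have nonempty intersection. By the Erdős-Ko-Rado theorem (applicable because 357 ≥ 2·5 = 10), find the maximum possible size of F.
max |F| = C(356, 4) = 658029065

Erdős-Ko-Rado (1961): when n ≥ 2k, max |F| = C(n−1, k−1). The bound is attained by the star {A : i ∈ A} for any fixed i ∈ [n]. Here C(357−1, 5−1) = C(356, 4) = 658029065.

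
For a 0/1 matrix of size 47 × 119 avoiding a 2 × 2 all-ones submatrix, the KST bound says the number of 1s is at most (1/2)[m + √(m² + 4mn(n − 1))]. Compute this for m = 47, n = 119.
z(47, 119; 2, 2) ≤ (1/2)[47 + √(47² + 4·47·119·118)] = (1/2)[47 + √2642105] = 836.2277

Kővári–Sós–Turán: let r_1, ..., r_47 be the row sums and z = Σ r_i the total number of 1s. Each pair of columns can share at most one row with both entries 1 (else a 2×2 all-ones block appears), so Σ_i C(r_i, 2) ≤ C(119, 2) = 7021. By convexity Σ_i C(r_i, 2) ≥ 47·C(z/47, 2) = z(z − 47)/(2·47), giving z² − 47z − 47·119·118 ≤ 0 and hence z ≤ (1/2)[47 + √(2209 + 4·659974)] = (1/2)[47 + √2642105] ≈ (1/2)(47 + 1625.4553) = 836.2277.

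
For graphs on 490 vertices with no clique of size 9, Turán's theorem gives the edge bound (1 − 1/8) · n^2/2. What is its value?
Turán density bound = (7/8) · 490^2/2 = 420175/4 ≈ 105043.75

Turán's theorem: ex(n, K_{r+1}) is achieved by the complete r-partite Turán graph T(n, r) with parts as balanced as possible, and is at most (1 − 1/r) · n^2/2. For r = 8, n = 490: the density bound is (7/8) · 240100/2 = 420175/4 ≈ 105043.75. The integer-valued extremum is e(T(490, 8)) = 105043, which is strictly less than the density bound 420175/4 since 8 ∤ 490 (the parts of T(490, 8) cannot all be equal).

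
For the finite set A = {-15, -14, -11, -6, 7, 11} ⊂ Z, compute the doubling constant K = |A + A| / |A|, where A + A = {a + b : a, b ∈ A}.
K = |A + A| / |A| = 20/6 = 10/3

Enumerate A + A = {a + b : a, b ∈ A}. With |A| = 6, there are |A|^2 = 36 ordered sum pairs; collecting distinct values, A + A = {-30, -29, -28, -26, -25, -22, -21, -20, -17, -12, -8, -7, -4, -3, 0, 1, 5, 14, 18, 22}, so |A + A| = 20. Thus K = 20/6 = 10/3. For comparison, the minimum possible |A + A| over all 6-element sets is 2·6 − 1 = 11 (so min K = 11/6), attained only by arithmetic progressions.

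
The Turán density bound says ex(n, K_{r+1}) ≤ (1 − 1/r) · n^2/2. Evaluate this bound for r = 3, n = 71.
Turán density bound = (2/3) · 71^2/2 = 5041/3 ≈ 1680.3333

Turán's theorem: ex(n, K_{r+1}) is achieved by the complete r-partite Turán graph T(n, r) with parts as balanced as possible, and is at most (1 − 1/r) · n^2/2. For r = 3, n = 71: the density bound is (2/3) · 5041/2 = 5041/3 ≈ 1680.3333. The integer-valued extremum is e(T(71, 3)) = 1680, which is strictly less than the density bound 5041/3 since 3 ∤ 71 (the parts of T(71, 3) cannot all be equal).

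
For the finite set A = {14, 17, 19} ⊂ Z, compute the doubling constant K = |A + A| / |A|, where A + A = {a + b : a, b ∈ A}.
K = |A + A| / |A| = 6/3 = 2

Enumerate A + A = {a + b : a, b ∈ A}. With |A| = 3, there are |A|^2 = 9 ordered sum pairs; collecting distinct values, A + A = {28, 31, 33, 34, 36, 38}, so |A + A| = 6. Thus K = 6/3 = 2. For comparison, the minimum possible |A + A| over all 3-element sets is 2·3 − 1 = 5 (so min K = 5/3), attained only by arithmetic progressions.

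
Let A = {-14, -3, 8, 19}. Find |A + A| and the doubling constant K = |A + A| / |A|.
K = |A + A| / |A| = 7/4

Enumerate A + A = {a + b : a, b ∈ A}. With |A| = 4, there are |A|^2 = 16 ordered sum pairs; collecting distinct values, A + A = {-28, -17, -6, 5, 16, 27, 38}, so |A + A| = 7. Thus K = 7/4. Here |A + A| = 2|A| − 1 = 7, the minimum possible — so K = 7/4 is minimal, which holds iff A is an arithmetic progression.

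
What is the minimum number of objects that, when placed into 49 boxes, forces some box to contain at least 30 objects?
n = (30 − 1)·49 + 1 = 1422

By the generalised pigeonhole principle, to guarantee some box contains ≥ r objects we need more than (r − 1) · k objects total. Threshold: n = (r − 1) · k + 1. With r = 30 and k = 49: n = 29 · 49 + 1 = 1421 + 1 = 1422. For n = 1421 = 29 · 49, we can put exactly 29 objects in every box, avoiding 30 in any single one — so 1422 is tight.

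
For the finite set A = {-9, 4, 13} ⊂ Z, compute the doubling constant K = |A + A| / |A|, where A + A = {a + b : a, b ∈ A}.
K = |A + A| / |A| = 6/3 = 2

Enumerate A + A = {a + b : a, b ∈ A}. With |A| = 3, there are |A|^2 = 9 ordered sum pairs; collecting distinct values, A + A = {-18, -5, 4, 8, 17, 26}, so |A + A| = 6. Thus K = 6/3 = 2. For comparison, the minimum possible |A + A| over all 3-element sets is 2·3 − 1 = 5 (so min K = 5/3), attained only by arithmetic progressions.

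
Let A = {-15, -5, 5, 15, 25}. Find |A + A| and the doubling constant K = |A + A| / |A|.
K = |A + A| / |A| = 9/5

Enumerate A + A = {a + b : a, b ∈ A}. With |A| = 5, there are |A|^2 = 25 ordered sum pairs; collecting distinct values, A + A = {-30, -20, -10, 0, 10, 20, 30, 40, 50}, so |A + A| = 9. Thus K = 9/5. Here |A + A| = 2|A| − 1 = 9, the minimum possible — so K = 9/5 is minimal, which holds iff A is an arithmetic progression.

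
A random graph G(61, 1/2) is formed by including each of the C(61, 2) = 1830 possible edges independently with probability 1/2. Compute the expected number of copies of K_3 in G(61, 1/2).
E[# K_3] = C(61, 3) · (1/2)^C(3, 2) = 35990 / 2^3 = 17995/4 = 4498.75

For each 3-subset S of vertices (there are C(61, 3) = 35990 such S), let X_S = 1 if S induces a K_3 (all C(3, 2) = 3 edges present). Then P(X_S = 1) = (1/2)^3 = 1/8. By linearity of expectation, E[# K_3] = C(61, 3) · (1/2)^3 = 35990 / 8 = 17995/4 = 4498.75.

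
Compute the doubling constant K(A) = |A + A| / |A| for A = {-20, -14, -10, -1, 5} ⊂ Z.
K = |A + A| / |A| = 14/5

Enumerate A + A = {a + b : a, b ∈ A}. With |A| = 5, there are |A|^2 = 25 ordered sum pairs; collecting distinct values, A + A = {-40, -34, -30, -28, -24, -21, -20, -15, -11, -9, -5, -2, 4, 10}, so |A + A| = 14. Thus K = 14/5. For comparison, the minimum possible |A + A| over all 5-element sets is 2·5 − 1 = 9 (so min K = 9/5), attained only by arithmetic progressions.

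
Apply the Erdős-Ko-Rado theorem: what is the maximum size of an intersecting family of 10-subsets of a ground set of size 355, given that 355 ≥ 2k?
max |F| = C(354, 9) = 217141584867241320

Erdős-Ko-Rado (1961): when n ≥ 2k, max |F| = C(n−1, k−1). The bound is attained by the star {A : i ∈ A} for any fixed i ∈ [n]. Here C(355−1, 10−1) = C(354, 9) = 217141584867241320.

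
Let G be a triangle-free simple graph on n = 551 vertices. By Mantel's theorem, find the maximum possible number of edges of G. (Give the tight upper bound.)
ex(551, K_3) = ⌊551^2/4⌋ = 75900

Mantel (1907): a triangle-free graph on n vertices has at most ⌊n^2/4⌋ edges, with equality for the complete bipartite graph K_{⌊n/2⌋, ⌈n/2⌉}. For n = 551: ⌊551^2/4⌋ = ⌊303601/4⌋ = 75900. The extremal graph is K_{275, 276}, which has 275·276 = 75900 edges.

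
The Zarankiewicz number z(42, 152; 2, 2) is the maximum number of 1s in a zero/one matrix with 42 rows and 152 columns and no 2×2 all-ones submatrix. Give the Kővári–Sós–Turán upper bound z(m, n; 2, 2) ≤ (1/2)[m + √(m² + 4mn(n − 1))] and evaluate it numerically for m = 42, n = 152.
z(42, 152; 2, 2) ≤ (1/2)[42 + √(42² + 4·42·152·151)] = (1/2)[42 + √3857700] = 1003.0514

Kővári–Sós–Turán: let r_1, ..., r_42 be the row sums and z = Σ r_i the total number of 1s. Each pair of columns can share at most one row with both entries 1 (else a 2×2 all-ones block appears), so Σ_i C(r_i, 2) ≤ C(152, 2) = 11476. By convexity Σ_i C(r_i, 2) ≥ 42·C(z/42, 2) = z(z − 42)/(2·42), giving z² − 42z − 42·152·151 ≤ 0 and hence z ≤ (1/2)[42 + √(1764 + 4·963984)] = (1/2)[42 + √3857700] ≈ (1/2)(42 + 1964.1028) = 1003.0514.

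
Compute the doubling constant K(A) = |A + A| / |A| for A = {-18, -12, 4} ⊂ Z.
K = |A + A| / |A| = 6/3 = 2

Enumerate A + A = {a + b : a, b ∈ A}. With |A| = 3, there are |A|^2 = 9 ordered sum pairs; collecting distinct values, A + A = {-36, -30, -24, -14, -8, 8}, so |A + A| = 6. Thus K = 6/3 = 2. For comparison, the minimum possible |A + A| over all 3-element sets is 2·3 − 1 = 5 (so min K = 5/3), attained only by arithmetic progressions.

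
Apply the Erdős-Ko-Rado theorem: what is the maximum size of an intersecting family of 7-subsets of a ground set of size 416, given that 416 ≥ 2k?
max |F| = C(415, 6) = 6842091656505

The Erdős-Ko-Rado theorem states: for n ≥ 2k, an intersecting family of k-subsets of an n-element set has size at most C(n − 1, k − 1), with equality for 'star' families {A ⊆ [n] : |A| = k, i ∈ A} (fix an element i). For n = 416, k = 7: C(415, 6) = 6842091656505.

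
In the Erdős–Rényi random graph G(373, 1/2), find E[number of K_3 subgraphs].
E[# K_3] = C(373, 3) · (1/2)^C(3, 2) = 8579746 / 2^3 = 4289873/4 = 1072468.25

For each 3-subset S of vertices (there are C(373, 3) = 8579746 such S), let X_S = 1 if S induces a K_3 (all C(3, 2) = 3 edges present). Then P(X_S = 1) = (1/2)^3 = 1/8. By linearity of expectation, E[# K_3] = C(373, 3) · (1/2)^3 = 8579746 / 8 = 4289873/4 = 1072468.25.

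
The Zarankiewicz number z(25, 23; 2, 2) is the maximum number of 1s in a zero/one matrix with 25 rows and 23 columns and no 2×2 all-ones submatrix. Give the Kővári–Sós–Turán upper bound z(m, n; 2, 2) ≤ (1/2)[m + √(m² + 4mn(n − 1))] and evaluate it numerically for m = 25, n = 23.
z(25, 23; 2, 2) ≤ (1/2)[25 + √(25² + 4·25·23·22)] = (1/2)[25 + √51225] = 125.6647

Kővári–Sós–Turán: let r_1, ..., r_25 be the row sums and z = Σ r_i the total number of 1s. Each pair of columns can share at most one row with both entries 1 (else a 2×2 all-ones block appears), so Σ_i C(r_i, 2) ≤ C(23, 2) = 253. By convexity Σ_i C(r_i, 2) ≥ 25·C(z/25, 2) = z(z − 25)/(2·25), giving z² − 25z − 25·23·22 ≤ 0 and hence z ≤ (1/2)[25 + √(625 + 4·12650)] = (1/2)[25 + √51225] ≈ (1/2)(25 + 226.3294) = 125.6647.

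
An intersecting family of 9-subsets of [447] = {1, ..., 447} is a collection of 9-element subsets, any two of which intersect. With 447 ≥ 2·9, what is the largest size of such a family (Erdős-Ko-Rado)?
max |F| = C(446, 8) = 36453488725919265

The Erdős-Ko-Rado theorem states: for n ≥ 2k, an intersecting family of k-subsets of an n-element set has size at most C(n − 1, k − 1), with equality for 'star' families {A ⊆ [n] : |A| = k, i ∈ A} (fix an element i). For n = 447, k = 9: C(446, 8) = 36453488725919265.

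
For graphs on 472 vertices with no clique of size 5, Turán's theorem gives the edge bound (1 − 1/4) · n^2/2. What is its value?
Turán density bound = (3/4) · 472^2/2 = 83544

Turán's theorem: ex(n, K_{r+1}) is achieved by the complete r-partite Turán graph T(n, r) with parts as balanced as possible, and is at most (1 − 1/r) · n^2/2. For r = 4, n = 472: the density bound is (3/4) · 222784/2 = 83544. Since 4 ∣ 472, the Turán graph T(472, 4) has parts of equal size 118, and its edge count e(T(472, 4)) = 83544 attains the density bound exactly.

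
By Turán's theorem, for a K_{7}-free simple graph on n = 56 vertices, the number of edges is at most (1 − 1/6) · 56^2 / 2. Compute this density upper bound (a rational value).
Turán density bound = (5/6) · 56^2/2 = 3920/3 ≈ 1306.6667

Turán's theorem: ex(n, K_{r+1}) is achieved by the complete r-partite Turán graph T(n, r) with parts as balanced as possible, and is at most (1 − 1/r) · n^2/2. For r = 6, n = 56: the density bound is (5/6) · 3136/2 = 3920/3 ≈ 1306.6667. The integer-valued extremum is e(T(56, 6)) = 1306, which is strictly less than the density bound 3920/3 since 6 ∤ 56 (the parts of T(56, 6) cannot all be equal).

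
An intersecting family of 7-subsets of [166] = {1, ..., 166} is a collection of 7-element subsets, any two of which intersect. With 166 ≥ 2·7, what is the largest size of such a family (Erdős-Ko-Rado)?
max |F| = C(165, 6) = 25564880880

Erdős-Ko-Rado (1961): when n ≥ 2k, max |F| = C(n−1, k−1). The bound is attained by the star {A : i ∈ A} for any fixed i ∈ [n]. Here C(166−1, 7−1) = C(165, 6) = 25564880880.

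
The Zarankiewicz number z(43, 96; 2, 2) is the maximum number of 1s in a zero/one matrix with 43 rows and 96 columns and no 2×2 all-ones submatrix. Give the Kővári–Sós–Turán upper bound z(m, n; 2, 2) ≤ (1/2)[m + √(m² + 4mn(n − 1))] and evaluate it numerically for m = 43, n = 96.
z(43, 96; 2, 2) ≤ (1/2)[43 + √(43² + 4·43·96·95)] = (1/2)[43 + √1570489] = 648.0958

Kővári–Sós–Turán: let r_1, ..., r_43 be the row sums and z = Σ r_i the total number of 1s. Each pair of columns can share at most one row with both entries 1 (else a 2×2 all-ones block appears), so Σ_i C(r_i, 2) ≤ C(96, 2) = 4560. By convexity Σ_i C(r_i, 2) ≥ 43·C(z/43, 2) = z(z − 43)/(2·43), giving z² − 43z − 43·96·95 ≤ 0 and hence z ≤ (1/2)[43 + √(1849 + 4·392160)] = (1/2)[43 + √1570489] ≈ (1/2)(43 + 1253.1915) = 648.0958.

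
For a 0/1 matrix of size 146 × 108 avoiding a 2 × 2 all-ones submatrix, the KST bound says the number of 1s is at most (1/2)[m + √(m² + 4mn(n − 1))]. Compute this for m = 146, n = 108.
z(146, 108; 2, 2) ≤ (1/2)[146 + √(146² + 4·146·108·107)] = (1/2)[146 + √6770020] = 1373.9631

Kővári–Sós–Turán: let r_1, ..., r_146 be the row sums and z = Σ r_i the total number of 1s. Each pair of columns can share at most one row with both entries 1 (else a 2×2 all-ones block appears), so Σ_i C(r_i, 2) ≤ C(108, 2) = 5778. By convexity Σ_i C(r_i, 2) ≥ 146·C(z/146, 2) = z(z − 146)/(2·146), giving z² − 146z − 146·108·107 ≤ 0 and hence z ≤ (1/2)[146 + √(21316 + 4·1687176)] = (1/2)[146 + √6770020] ≈ (1/2)(146 + 2601.9262) = 1373.9631.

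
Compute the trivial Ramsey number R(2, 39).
R(2, 39) = 39

R(2, k) = k for all k ≥ 2: in a 2-colouring of K_k, either some edge is red (a red K_2) or all edges are blue (a blue K_k). And K_{38} coloured all-blue has no blue K_39, so R(2, 39) > 38. Hence R(2, 39) = 39.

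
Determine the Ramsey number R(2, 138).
R(2, 138) = 138

R(2, k) = k for all k ≥ 2: in a 2-colouring of K_k, either some edge is red (a red K_2) or all edges are blue (a blue K_k). And K_{137} coloured all-blue has no blue K_138, so R(2, 138) > 137. Hence R(2, 138) = 138.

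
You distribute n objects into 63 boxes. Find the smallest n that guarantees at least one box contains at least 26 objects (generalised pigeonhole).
n = (26 − 1)·63 + 1 = 1576

By the generalised pigeonhole principle, to guarantee some box contains ≥ r objects we need more than (r − 1) · k objects total. Threshold: n = (r − 1) · k + 1. With r = 26 and k = 63: n = 25 · 63 + 1 = 1575 + 1 = 1576. For n = 1575 = 25 · 63, we can put exactly 25 objects in every box, avoiding 26 in any single one — so 1576 is tight.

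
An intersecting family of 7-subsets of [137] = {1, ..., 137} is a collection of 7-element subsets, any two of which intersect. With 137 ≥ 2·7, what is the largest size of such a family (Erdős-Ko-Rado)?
max |F| = C(136, 6) = 7858539612

Erdős-Ko-Rado (1961): when n ≥ 2k, max |F| = C(n−1, k−1). The bound is attained by the star {A : i ∈ A} for any fixed i ∈ [n]. Here C(137−1, 7−1) = C(136, 6) = 7858539612.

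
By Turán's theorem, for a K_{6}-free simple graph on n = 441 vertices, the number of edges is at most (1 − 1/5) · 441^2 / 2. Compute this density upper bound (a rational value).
Turán density bound = (4/5) · 441^2/2 = 388962/5 ≈ 77792.4

Turán's theorem: ex(n, K_{r+1}) is achieved by the complete r-partite Turán graph T(n, r) with parts as balanced as possible, and is at most (1 − 1/r) · n^2/2. For r = 5, n = 441: the density bound is (4/5) · 194481/2 = 388962/5 ≈ 77792.4. The integer-valued extremum is e(T(441, 5)) = 77792, which is strictly less than the density bound 388962/5 since 5 ∤ 441 (the parts of T(441, 5) cannot all be equal).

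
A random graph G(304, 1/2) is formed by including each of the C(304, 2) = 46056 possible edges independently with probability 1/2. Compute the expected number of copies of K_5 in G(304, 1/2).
E[# K_5] = C(304, 5) · (1/2)^C(5, 2) = 20932912560 / 2^10 = 1308307035/64 = 20442297.421875

For each 5-subset S of vertices (there are C(304, 5) = 20932912560 such S), let X_S = 1 if S induces a K_5 (all C(5, 2) = 10 edges present). Then P(X_S = 1) = (1/2)^10 = 1/1024. By linearity of expectation, E[# K_5] = C(304, 5) · (1/2)^10 = 20932912560 / 1024 = 1308307035/64 = 20442297.421875.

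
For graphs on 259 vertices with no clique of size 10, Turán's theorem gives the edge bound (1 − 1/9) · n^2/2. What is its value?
Turán density bound = (8/9) · 259^2/2 = 268324/9 ≈ 29813.7778

Turán's theorem: ex(n, K_{r+1}) is achieved by the complete r-partite Turán graph T(n, r) with parts as balanced as possible, and is at most (1 − 1/r) · n^2/2. For r = 9, n = 259: the density bound is (8/9) · 67081/2 = 268324/9 ≈ 29813.7778. The integer-valued extremum is e(T(259, 9)) = 29813, which is strictly less than the density bound 268324/9 since 9 ∤ 259 (the parts of T(259, 9) cannot all be equal).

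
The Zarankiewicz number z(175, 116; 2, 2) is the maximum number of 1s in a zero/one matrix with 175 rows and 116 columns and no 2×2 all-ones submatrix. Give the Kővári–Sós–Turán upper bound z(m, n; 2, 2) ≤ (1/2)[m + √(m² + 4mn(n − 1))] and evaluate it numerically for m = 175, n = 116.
z(175, 116; 2, 2) ≤ (1/2)[175 + √(175² + 4·175·116·115)] = (1/2)[175 + √9368625] = 1617.9105

Kővári–Sós–Turán: let r_1, ..., r_175 be the row sums and z = Σ r_i the total number of 1s. Each pair of columns can share at most one row with both entries 1 (else a 2×2 all-ones block appears), so Σ_i C(r_i, 2) ≤ C(116, 2) = 6670. By convexity Σ_i C(r_i, 2) ≥ 175·C(z/175, 2) = z(z − 175)/(2·175), giving z² − 175z − 175·116·115 ≤ 0 and hence z ≤ (1/2)[175 + √(30625 + 4·2334500)] = (1/2)[175 + √9368625] ≈ (1/2)(175 + 3060.821) = 1617.9105.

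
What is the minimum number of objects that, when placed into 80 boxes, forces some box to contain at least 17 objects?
n = (17 − 1)·80 + 1 = 1281

By the generalised pigeonhole principle, to guarantee some box contains ≥ r objects we need more than (r − 1) · k objects total. Threshold: n = (r − 1) · k + 1. With r = 17 and k = 80: n = 16 · 80 + 1 = 1280 + 1 = 1281. For n = 1280 = 16 · 80, we can put exactly 16 objects in every box, avoiding 17 in any single one — so 1281 is tight.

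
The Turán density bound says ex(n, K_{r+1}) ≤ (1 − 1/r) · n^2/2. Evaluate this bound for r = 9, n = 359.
Turán density bound = (8/9) · 359^2/2 = 515524/9 ≈ 57280.4444

Turán's theorem: ex(n, K_{r+1}) is achieved by the complete r-partite Turán graph T(n, r) with parts as balanced as possible, and is at most (1 − 1/r) · n^2/2. For r = 9, n = 359: the density bound is (8/9) · 128881/2 = 515524/9 ≈ 57280.4444. The integer-valued extremum is e(T(359, 9)) = 57280, which is strictly less than the density bound 515524/9 since 9 ∤ 359 (the parts of T(359, 9) cannot all be equal).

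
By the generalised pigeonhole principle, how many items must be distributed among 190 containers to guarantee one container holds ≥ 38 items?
n = (38 − 1)·190 + 1 = 7031

By the generalised pigeonhole principle, to guarantee some box contains ≥ r objects we need more than (r − 1) · k objects total. Threshold: n = (r − 1) · k + 1. With r = 38 and k = 190: n = 37 · 190 + 1 = 7030 + 1 = 7031. For n = 7030 = 37 · 190, we can put exactly 37 objects in every box, avoiding 38 in any single one — so 7031 is tight.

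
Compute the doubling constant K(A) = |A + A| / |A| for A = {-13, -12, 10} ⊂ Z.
K = |A + A| / |A| = 6/3 = 2

Enumerate A + A = {a + b : a, b ∈ A}. With |A| = 3, there are |A|^2 = 9 ordered sum pairs; collecting distinct values, A + A = {-26, -25, -24, -3, -2, 20}, so |A + A| = 6. Thus K = 6/3 = 2. For comparison, the minimum possible |A + A| over all 3-element sets is 2·3 − 1 = 5 (so min K = 5/3), attained only by arithmetic progressions.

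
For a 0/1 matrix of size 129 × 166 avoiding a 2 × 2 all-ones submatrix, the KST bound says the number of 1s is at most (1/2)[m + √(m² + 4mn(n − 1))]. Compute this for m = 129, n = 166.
z(129, 166; 2, 2) ≤ (1/2)[129 + √(129² + 4·129·166·165)] = (1/2)[129 + √14149881] = 1945.3164

Kővári–Sós–Turán: let r_1, ..., r_129 be the row sums and z = Σ r_i the total number of 1s. Each pair of columns can share at most one row with both entries 1 (else a 2×2 all-ones block appears), so Σ_i C(r_i, 2) ≤ C(166, 2) = 13695. By convexity Σ_i C(r_i, 2) ≥ 129·C(z/129, 2) = z(z − 129)/(2·129), giving z² − 129z − 129·166·165 ≤ 0 and hence z ≤ (1/2)[129 + √(16641 + 4·3533310)] = (1/2)[129 + √14149881] ≈ (1/2)(129 + 3761.6328) = 1945.3164.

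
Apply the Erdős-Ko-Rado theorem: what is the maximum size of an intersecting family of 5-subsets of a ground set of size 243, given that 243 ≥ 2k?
max |F| = C(242, 4) = 139389580

The Erdős-Ko-Rado theorem states: for n ≥ 2k, an intersecting family of k-subsets of an n-element set has size at most C(n − 1, k − 1), with equality for 'star' families {A ⊆ [n] : |A| = k, i ∈ A} (fix an element i). For n = 243, k = 5: C(242, 4) = 139389580.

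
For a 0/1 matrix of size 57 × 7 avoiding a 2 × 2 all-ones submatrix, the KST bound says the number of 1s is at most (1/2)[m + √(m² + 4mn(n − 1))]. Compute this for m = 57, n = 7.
z(57, 7; 2, 2) ≤ (1/2)[57 + √(57² + 4·57·7·6)] = (1/2)[57 + √12825] = 85.1238

Kővári–Sós–Turán: let r_1, ..., r_57 be the row sums and z = Σ r_i the total number of 1s. Each pair of columns can share at most one row with both entries 1 (else a 2×2 all-ones block appears), so Σ_i C(r_i, 2) ≤ C(7, 2) = 21. By convexity Σ_i C(r_i, 2) ≥ 57·C(z/57, 2) = z(z − 57)/(2·57), giving z² − 57z − 57·7·6 ≤ 0 and hence z ≤ (1/2)[57 + √(3249 + 4·2394)] = (1/2)[57 + √12825] ≈ (1/2)(57 + 113.2475) = 85.1238.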